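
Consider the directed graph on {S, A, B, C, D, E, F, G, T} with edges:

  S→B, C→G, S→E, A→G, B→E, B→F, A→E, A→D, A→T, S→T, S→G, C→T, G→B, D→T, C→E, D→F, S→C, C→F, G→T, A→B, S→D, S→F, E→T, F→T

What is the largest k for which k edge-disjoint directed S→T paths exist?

6

Assign every edge capacity 1; by Menger, the answer equals the max flow.
Path S→T (+1); total 1.
Path S→C→T (+1); total 2.
Path S→D→T (+1); total 3.
Path S→E→T (+1); total 4.
Path S→F→T (+1); total 5.
Path S→G→T (+1); total 6.
No residual S→T path; max flow = 6.
Certifying cut of size 6: {E→T, F→T, S→C, S→D, S→G, S→T}.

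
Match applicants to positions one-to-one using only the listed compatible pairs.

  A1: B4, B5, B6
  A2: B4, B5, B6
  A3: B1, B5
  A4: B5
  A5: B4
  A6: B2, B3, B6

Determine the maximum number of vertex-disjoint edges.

Unit-capacity flow: source→left, listed edges, right→sink; max matching = max flow.
Augmenting path A1→B4 (+1); matched 1.
Augmenting path A2→B5 (+1); matched 2.
Augmenting path A3→B1 (+1); matched 3.
Augmenting path A6→B2 (+1); matched 4.
Augmenting path A4→B5→A2→B6 (+1); matched 5.
No augmenting path remains; maximum matching = 5.
König certificate: {A3, A6, B4, B5, B6} is a vertex cover of size 5 (every listed pair touches it), so no matching can be larger.

5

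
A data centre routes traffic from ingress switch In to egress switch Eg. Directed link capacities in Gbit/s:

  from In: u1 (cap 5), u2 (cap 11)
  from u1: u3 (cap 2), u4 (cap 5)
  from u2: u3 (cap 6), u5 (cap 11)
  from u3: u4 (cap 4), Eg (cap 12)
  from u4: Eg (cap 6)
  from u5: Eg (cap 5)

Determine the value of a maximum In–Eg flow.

16

Augment In→u1→u3→Eg: bottleneck 2, flow now 2.
Augment In→u1→u4→Eg: bottleneck 3, flow now 5.
Augment In→u2→u3→Eg: bottleneck 6, flow now 11.
Augment In→u2→u5→Eg: bottleneck 5, flow now 16.
No augmenting path remains; maximum flow = 16.
In the residual graph, reachable from In: {In}.
Min-cut edges: In→u1 (5), In→u2 (11); capacity 5 + 11 = 16.
This cut is saturated, so no flow can exceed 16.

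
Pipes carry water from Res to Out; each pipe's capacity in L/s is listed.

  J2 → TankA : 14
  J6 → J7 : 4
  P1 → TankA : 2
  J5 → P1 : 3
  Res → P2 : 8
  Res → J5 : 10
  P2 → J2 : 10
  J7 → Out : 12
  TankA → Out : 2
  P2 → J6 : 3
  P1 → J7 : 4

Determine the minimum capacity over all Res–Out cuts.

8

Augment Res→J5→P1→TankA→Out: bottleneck 2, flow now 2.
Augment Res→J5→P1→J7→Out: bottleneck 1, flow now 3.
Augment Res→P2→J6→J7→Out: bottleneck 3, flow now 6.
Augment Res→P2→J2→TankA→P1→J7→Out: bottleneck 2, flow now 8. (uses reverse residual edge)
No augmenting path remains; maximum flow = 8.
By max-flow min-cut, the minimum cut capacity equals the max flow.
In the residual graph, reachable from Res: {Res, J5, P2, J2, TankA}.
Min-cut edges: J5→P1 (3), P2→J6 (3), TankA→Out (2); capacity 3 + 3 + 2 = 8.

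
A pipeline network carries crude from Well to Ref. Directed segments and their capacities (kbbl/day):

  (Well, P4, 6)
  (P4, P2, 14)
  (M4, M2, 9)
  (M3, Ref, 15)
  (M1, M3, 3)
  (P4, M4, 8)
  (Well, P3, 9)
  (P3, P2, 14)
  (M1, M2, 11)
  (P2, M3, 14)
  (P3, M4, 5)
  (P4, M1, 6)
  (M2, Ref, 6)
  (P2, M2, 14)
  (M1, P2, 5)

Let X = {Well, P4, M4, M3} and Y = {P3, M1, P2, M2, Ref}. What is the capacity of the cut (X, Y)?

53

Edges leaving {Well, P4, M4, M3}: Well→P3 (9), P4→M1 (6), P4→P2 (14), M4→M2 (9), M3→Ref (15).
Cut capacity = 9 + 6 + 14 + 9 + 15 = 53.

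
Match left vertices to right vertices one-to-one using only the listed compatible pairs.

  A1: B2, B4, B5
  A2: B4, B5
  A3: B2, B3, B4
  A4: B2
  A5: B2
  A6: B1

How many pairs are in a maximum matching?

5

Unit-capacity flow: source→left, listed edges, right→sink; max matching = max flow.
Augmenting path A1→B2 (+1); matched 1.
Augmenting path A2→B4 (+1); matched 2.
Augmenting path A3→B3 (+1); matched 3.
Augmenting path A6→B1 (+1); matched 4.
Augmenting path A4→B2→A1→B5 (+1); matched 5.
No augmenting path remains; maximum matching = 5.
König certificate: {A1, A2, A3, A6, B2} is a vertex cover of size 5 (every listed pair touches it), so no matching can be larger.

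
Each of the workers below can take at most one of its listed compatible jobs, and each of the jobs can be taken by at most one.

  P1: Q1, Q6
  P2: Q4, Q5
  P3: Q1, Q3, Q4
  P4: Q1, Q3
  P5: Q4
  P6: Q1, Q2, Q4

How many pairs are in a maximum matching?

Unit-capacity flow: source→left, listed edges, right→sink; max matching = max flow.
Augmenting path P1→Q1 (+1); matched 1.
Augmenting path P2→Q4 (+1); matched 2.
Augmenting path P3→Q3 (+1); matched 3.
Augmenting path P6→Q2 (+1); matched 4.
Augmenting path P4→Q1→P1→Q6 (+1); matched 5.
Augmenting path P5→Q4→P2→Q5 (+1); matched 6.
No augmenting path remains; maximum matching = 6.
König certificate: {P1, P2, P3, P4, P5, P6} is a vertex cover of size 6 (every listed pair touches it), so no matching can be larger.

6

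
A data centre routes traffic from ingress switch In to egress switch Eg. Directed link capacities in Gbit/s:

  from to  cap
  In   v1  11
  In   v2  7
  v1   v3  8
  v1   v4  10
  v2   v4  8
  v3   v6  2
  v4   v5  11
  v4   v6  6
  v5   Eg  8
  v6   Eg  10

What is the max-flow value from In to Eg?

16

Augment In→v1→v3→v6→Eg: bottleneck 2, flow now 2.
Augment In→v1→v4→v5→Eg: bottleneck 8, flow now 10.
Augment In→v1→v4→v6→Eg: bottleneck 1, flow now 11.
Augment In→v2→v4→v6→Eg: bottleneck 5, flow now 16.
No augmenting path remains; maximum flow = 16.
In the residual graph, reachable from In: {In, v1, v2, v3, v4, v5}.
Min-cut edges: v3→v6 (2), v4→v6 (6), v5→Eg (8); capacity 2 + 6 + 8 = 16.
This cut is saturated, so no flow can exceed 16.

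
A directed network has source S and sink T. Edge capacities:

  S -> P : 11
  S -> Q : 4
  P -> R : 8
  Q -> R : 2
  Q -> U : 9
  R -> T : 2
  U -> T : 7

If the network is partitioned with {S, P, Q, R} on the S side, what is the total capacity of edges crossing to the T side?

11

Edges leaving {S, P, Q, R}: Q→U (9), R→T (2).
Cut capacity = 9 + 2 = 11.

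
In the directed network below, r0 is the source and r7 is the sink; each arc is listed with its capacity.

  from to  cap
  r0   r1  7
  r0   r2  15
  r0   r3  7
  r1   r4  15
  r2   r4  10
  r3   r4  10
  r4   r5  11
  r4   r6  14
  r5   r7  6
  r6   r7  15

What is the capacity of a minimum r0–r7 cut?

20

Augment r0→r1→r4→r5→r7: bottleneck 6, flow now 6.
Augment r0→r1→r4→r6→r7: bottleneck 1, flow now 7.
Augment r0→r2→r4→r6→r7: bottleneck 10, flow now 17.
Augment r0→r3→r4→r6→r7: bottleneck 3, flow now 20.
No augmenting path remains; maximum flow = 20.
By max-flow min-cut, the minimum cut capacity equals the max flow.
In the residual graph, reachable from r0: {r0, r1, r2, r3, r4, r5}.
Min-cut edges: r4→r6 (14), r5→r7 (6); capacity 14 + 6 = 20.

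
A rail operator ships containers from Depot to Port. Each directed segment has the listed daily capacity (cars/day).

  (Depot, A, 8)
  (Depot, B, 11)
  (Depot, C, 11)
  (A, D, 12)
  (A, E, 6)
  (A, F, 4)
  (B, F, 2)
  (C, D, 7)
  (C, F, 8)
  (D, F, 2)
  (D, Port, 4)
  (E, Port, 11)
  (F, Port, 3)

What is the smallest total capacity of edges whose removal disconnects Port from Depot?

13

Augment Depot→A→D→Port: bottleneck 4, flow now 4.
Augment Depot→A→E→Port: bottleneck 4, flow now 8.
Augment Depot→B→F→Port: bottleneck 2, flow now 10.
Augment Depot→C→F→Port: bottleneck 1, flow now 11.
Augment Depot→C→D→A→E→Port: bottleneck 2, flow now 13. (uses reverse residual edge)
No augmenting path remains; maximum flow = 13.
By max-flow min-cut, the minimum cut capacity equals the max flow.
In the residual graph, reachable from Depot: {Depot, A, B, C, D, F}.
Min-cut edges: A→E (6), D→Port (4), F→Port (3); capacity 6 + 4 + 3 = 13.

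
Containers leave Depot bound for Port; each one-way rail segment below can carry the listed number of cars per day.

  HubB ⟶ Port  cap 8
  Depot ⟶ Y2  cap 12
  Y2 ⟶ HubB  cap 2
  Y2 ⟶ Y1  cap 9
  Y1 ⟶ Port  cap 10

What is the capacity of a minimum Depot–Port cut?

11

Augment Depot→Y2→Y1→Port: bottleneck 9, flow now 9.
Augment Depot→Y2→HubB→Port: bottleneck 2, flow now 11.
No augmenting path remains; maximum flow = 11.
By max-flow min-cut, the minimum cut capacity equals the max flow.
In the residual graph, reachable from Depot: {Depot, Y2}.
Min-cut edges: Y2→Y1 (9), Y2→HubB (2); capacity 9 + 2 = 11.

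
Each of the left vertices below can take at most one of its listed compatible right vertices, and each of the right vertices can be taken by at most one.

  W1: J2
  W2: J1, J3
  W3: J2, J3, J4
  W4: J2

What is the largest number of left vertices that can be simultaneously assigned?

3

Unit-capacity flow: source→left, listed edges, right→sink; max matching = max flow.
Augmenting path W1→J2 (+1); matched 1.
Augmenting path W2→J1 (+1); matched 2.
Augmenting path W3→J3 (+1); matched 3.
No augmenting path remains; maximum matching = 3.
König certificate: {W2, W3, J2} is a vertex cover of size 3 (every listed pair touches it), so no matching can be larger.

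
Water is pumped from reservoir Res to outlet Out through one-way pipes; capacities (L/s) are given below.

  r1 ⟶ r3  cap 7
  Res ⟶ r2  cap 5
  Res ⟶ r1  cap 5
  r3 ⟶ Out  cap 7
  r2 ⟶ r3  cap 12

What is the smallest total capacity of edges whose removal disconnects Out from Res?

Augment Res→r1→r3→Out: bottleneck 5, flow now 5.
Augment Res→r2→r3→Out: bottleneck 2, flow now 7.
No augmenting path remains; maximum flow = 7.
By max-flow min-cut, the minimum cut capacity equals the max flow.
In the residual graph, reachable from Res: {Res, r1, r2, r3}.
Min-cut edges: r3→Out (7); capacity 7 = 7.

7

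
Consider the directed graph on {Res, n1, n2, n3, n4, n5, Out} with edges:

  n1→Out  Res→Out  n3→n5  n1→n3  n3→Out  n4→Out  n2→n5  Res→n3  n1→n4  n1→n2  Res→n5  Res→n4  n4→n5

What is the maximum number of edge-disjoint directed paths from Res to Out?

3

Assign every edge capacity 1; by Menger, the answer equals the max flow.
Path Res→Out (+1); total 1.
Path Res→n3→Out (+1); total 2.
Path Res→n4→Out (+1); total 3.
No residual Res→Out path; max flow = 3.
Certifying cut of size 3: {Res→Out, Res→n3, Res→n4}.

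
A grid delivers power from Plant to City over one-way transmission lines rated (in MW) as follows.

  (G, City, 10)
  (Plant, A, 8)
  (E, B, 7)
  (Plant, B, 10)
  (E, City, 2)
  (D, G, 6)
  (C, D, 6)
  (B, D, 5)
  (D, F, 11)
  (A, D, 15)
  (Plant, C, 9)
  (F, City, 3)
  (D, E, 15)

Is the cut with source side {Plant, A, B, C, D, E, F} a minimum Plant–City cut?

Yes — it is a minimum cut (capacity 11).

Given cut capacity: 6 + 2 + 3 = 11.
Augment Plant→A→D→E→City: bottleneck 2, flow now 2.
Augment Plant→A→D→F→City: bottleneck 3, flow now 5.
Augment Plant→A→D→G→City: bottleneck 3, flow now 8.
Augment Plant→B→D→G→City: bottleneck 3, flow now 11.
No augmenting path remains; maximum flow = 11.
Cut capacity 11 equals the max flow, so it is a minimum cut.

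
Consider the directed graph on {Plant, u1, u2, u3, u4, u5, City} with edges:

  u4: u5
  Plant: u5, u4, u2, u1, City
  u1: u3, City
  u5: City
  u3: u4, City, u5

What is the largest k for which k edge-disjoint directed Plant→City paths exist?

Assign every edge capacity 1; by Menger, the answer equals the max flow.
Path Plant→City (+1); total 1.
Path Plant→u1→City (+1); total 2.
Path Plant→u5→City (+1); total 3.
No residual Plant→City path; max flow = 3.
Certifying cut of size 3: {Plant→City, Plant→u1, u5→City}.

3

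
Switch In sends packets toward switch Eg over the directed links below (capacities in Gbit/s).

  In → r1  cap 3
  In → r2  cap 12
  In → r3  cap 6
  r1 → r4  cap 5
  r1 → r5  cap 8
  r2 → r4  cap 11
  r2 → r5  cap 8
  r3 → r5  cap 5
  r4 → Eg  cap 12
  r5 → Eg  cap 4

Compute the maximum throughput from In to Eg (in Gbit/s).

Augment In→r1→r4→Eg: bottleneck 3, flow now 3.
Augment In→r2→r4→Eg: bottleneck 9, flow now 12.
Augment In→r2→r5→Eg: bottleneck 3, flow now 15.
Augment In→r3→r5→Eg: bottleneck 1, flow now 16.
No augmenting path remains; maximum flow = 16.
In the residual graph, reachable from In: {In, r1, r2, r3, r4, r5}.
Min-cut edges: r4→Eg (12), r5→Eg (4); capacity 12 + 4 = 16.
This cut is saturated, so no flow can exceed 16.

16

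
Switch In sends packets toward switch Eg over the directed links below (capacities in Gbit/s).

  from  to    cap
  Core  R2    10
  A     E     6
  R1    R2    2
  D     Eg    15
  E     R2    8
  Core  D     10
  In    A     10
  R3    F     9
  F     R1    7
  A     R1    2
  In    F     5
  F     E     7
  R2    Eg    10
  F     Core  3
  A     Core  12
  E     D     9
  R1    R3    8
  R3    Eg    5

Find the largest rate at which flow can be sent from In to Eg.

15

Augment In→F→Core→D→Eg: bottleneck 3, flow now 3.
Augment In→F→E→D→Eg: bottleneck 2, flow now 5.
Augment In→A→Core→D→Eg: bottleneck 7, flow now 12.
Augment In→A→Core→R2→Eg: bottleneck 3, flow now 15.
No augmenting path remains; maximum flow = 15.
In the residual graph, reachable from In: {In}.
Min-cut edges: In→F (5), In→A (10); capacity 5 + 10 = 15.
This cut is saturated, so no flow can exceed 15.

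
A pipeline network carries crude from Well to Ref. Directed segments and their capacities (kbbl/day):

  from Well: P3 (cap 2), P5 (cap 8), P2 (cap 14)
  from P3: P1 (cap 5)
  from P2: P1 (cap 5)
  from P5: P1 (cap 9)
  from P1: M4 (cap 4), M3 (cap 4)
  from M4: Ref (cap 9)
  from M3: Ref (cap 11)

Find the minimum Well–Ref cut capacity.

Augment Well→P3→P1→M4→Ref: bottleneck 2, flow now 2.
Augment Well→P2→P1→M4→Ref: bottleneck 2, flow now 4.
Augment Well→P2→P1→M3→Ref: bottleneck 3, flow now 7.
Augment Well→P5→P1→M3→Ref: bottleneck 1, flow now 8.
No augmenting path remains; maximum flow = 8.
By max-flow min-cut, the minimum cut capacity equals the max flow.
In the residual graph, reachable from Well: {Well, P3, P2, P5, P1}.
Min-cut edges: P1→M4 (4), P1→M3 (4); capacity 4 + 4 = 8.

8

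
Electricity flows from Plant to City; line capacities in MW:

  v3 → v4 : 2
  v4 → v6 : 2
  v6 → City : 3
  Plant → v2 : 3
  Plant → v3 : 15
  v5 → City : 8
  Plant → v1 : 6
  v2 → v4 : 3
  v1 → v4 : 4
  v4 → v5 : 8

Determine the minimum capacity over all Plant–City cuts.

9

Augment Plant→v1→v4→v5→City: bottleneck 4, flow now 4.
Augment Plant→v2→v4→v5→City: bottleneck 3, flow now 7.
Augment Plant→v3→v4→v5→City: bottleneck 1, flow now 8.
Augment Plant→v3→v4→v6→City: bottleneck 1, flow now 9.
No augmenting path remains; maximum flow = 9.
By max-flow min-cut, the minimum cut capacity equals the max flow.
In the residual graph, reachable from Plant: {Plant, v1, v3}.
Min-cut edges: Plant→v2 (3), v1→v4 (4), v3→v4 (2); capacity 3 + 4 + 2 = 9.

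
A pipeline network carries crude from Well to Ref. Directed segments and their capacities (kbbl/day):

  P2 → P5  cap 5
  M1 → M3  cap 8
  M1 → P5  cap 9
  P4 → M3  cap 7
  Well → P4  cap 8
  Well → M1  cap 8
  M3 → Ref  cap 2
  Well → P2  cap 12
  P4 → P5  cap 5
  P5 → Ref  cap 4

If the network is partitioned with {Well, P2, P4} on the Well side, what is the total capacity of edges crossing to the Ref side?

25

Edges leaving {Well, P2, P4}: Well→M1 (8), P2→P5 (5), P4→M3 (7), P4→P5 (5).
Cut capacity = 8 + 5 + 7 + 5 = 25.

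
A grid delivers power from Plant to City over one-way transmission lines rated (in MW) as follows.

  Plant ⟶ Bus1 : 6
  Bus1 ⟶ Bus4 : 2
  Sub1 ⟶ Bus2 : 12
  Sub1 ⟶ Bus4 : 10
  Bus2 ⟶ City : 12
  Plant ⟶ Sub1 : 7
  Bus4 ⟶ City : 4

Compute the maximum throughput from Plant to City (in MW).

9

Augment Plant→Sub1→Bus4→City: bottleneck 4, flow now 4.
Augment Plant→Sub1→Bus2→City: bottleneck 3, flow now 7.
Augment Plant→Bus1→Bus4→Sub1→Bus2→City: bottleneck 2, flow now 9. (uses reverse residual edge)
No augmenting path remains; maximum flow = 9.
In the residual graph, reachable from Plant: {Plant, Bus1}.
Min-cut edges: Plant→Sub1 (7), Bus1→Bus4 (2); capacity 7 + 2 = 9.
This cut is saturated, so no flow can exceed 9.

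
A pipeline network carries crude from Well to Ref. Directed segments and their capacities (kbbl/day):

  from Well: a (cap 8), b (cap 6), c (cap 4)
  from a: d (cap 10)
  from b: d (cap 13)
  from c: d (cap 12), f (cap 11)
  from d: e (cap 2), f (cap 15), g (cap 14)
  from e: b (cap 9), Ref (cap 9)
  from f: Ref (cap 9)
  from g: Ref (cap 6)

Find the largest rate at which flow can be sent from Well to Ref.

17

Augment Well→c→f→Ref: bottleneck 4, flow now 4.
Augment Well→a→d→e→Ref: bottleneck 2, flow now 6.
Augment Well→a→d→f→Ref: bottleneck 5, flow now 11.
Augment Well→a→d→g→Ref: bottleneck 1, flow now 12.
Augment Well→b→d→g→Ref: bottleneck 5, flow now 17.
No augmenting path remains; maximum flow = 17.
In the residual graph, reachable from Well: {Well, a, b, c, d, f, g}.
Min-cut edges: d→e (2), f→Ref (9), g→Ref (6); capacity 2 + 9 + 6 = 17.
This cut is saturated, so no flow can exceed 17.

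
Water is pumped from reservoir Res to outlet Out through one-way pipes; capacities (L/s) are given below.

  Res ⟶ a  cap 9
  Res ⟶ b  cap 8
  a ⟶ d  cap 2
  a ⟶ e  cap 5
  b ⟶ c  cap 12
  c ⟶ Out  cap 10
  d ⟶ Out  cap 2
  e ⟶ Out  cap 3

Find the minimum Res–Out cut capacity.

Augment Res→a→d→Out: bottleneck 2, flow now 2.
Augment Res→a→e→Out: bottleneck 3, flow now 5.
Augment Res→b→c→Out: bottleneck 8, flow now 13.
No augmenting path remains; maximum flow = 13.
By max-flow min-cut, the minimum cut capacity equals the max flow.
In the residual graph, reachable from Res: {Res, a, e}.
Min-cut edges: Res→b (8), a→d (2), e→Out (3); capacity 8 + 2 + 3 = 13.

13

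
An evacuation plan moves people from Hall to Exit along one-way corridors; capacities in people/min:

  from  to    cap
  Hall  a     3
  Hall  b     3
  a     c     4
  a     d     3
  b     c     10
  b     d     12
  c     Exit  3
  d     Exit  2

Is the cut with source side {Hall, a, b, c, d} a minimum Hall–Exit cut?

Yes — it is a minimum cut (capacity 5).

Given cut capacity: 3 + 2 = 5.
Augment Hall→a→c→Exit: bottleneck 3, flow now 3.
Augment Hall→b→d→Exit: bottleneck 2, flow now 5.
No augmenting path remains; maximum flow = 5.
Cut capacity 5 equals the max flow, so it is a minimum cut.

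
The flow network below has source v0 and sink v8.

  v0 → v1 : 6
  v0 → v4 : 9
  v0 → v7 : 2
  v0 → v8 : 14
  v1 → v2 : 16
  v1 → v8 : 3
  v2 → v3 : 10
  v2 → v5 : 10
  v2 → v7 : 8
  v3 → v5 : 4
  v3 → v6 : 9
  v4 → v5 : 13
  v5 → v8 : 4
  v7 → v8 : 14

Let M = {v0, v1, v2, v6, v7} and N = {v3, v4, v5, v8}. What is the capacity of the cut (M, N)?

Edges leaving {v0, v1, v2, v6, v7}: v0→v4 (9), v0→v8 (14), v1→v8 (3), v2→v3 (10), v2→v5 (10), v7→v8 (14).
Cut capacity = 9 + 14 + 3 + 10 + 10 + 14 = 60.

60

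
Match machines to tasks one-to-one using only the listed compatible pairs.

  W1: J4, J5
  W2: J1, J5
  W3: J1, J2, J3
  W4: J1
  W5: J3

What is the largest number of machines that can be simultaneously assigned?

5

Unit-capacity flow: source→left, listed edges, right→sink; max matching = max flow.
Augmenting path W1→J4 (+1); matched 1.
Augmenting path W2→J1 (+1); matched 2.
Augmenting path W3→J2 (+1); matched 3.
Augmenting path W5→J3 (+1); matched 4.
Augmenting path W4→J1→W2→J5 (+1); matched 5.
No augmenting path remains; maximum matching = 5.
König certificate: {W1, W2, W3, W4, W5} is a vertex cover of size 5 (every listed pair touches it), so no matching can be larger.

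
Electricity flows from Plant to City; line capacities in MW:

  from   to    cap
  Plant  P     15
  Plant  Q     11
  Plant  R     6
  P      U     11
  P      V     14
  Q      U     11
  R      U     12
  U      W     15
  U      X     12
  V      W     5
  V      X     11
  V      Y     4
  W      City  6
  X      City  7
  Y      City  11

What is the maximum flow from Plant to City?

Augment Plant→P→U→W→City: bottleneck 6, flow now 6.
Augment Plant→P→U→X→City: bottleneck 5, flow now 11.
Augment Plant→P→V→X→City: bottleneck 2, flow now 13.
Augment Plant→P→V→Y→City: bottleneck 2, flow now 15.
Augment Plant→Q→U→P→V→Y→City: bottleneck 2, flow now 17. (uses reverse residual edge)
No augmenting path remains; maximum flow = 17.
In the residual graph, reachable from Plant: {Plant, P, Q, R, U, V, W, X}.
Min-cut edges: V→Y (4), W→City (6), X→City (7); capacity 4 + 6 + 7 = 17.
This cut is saturated, so no flow can exceed 17.

17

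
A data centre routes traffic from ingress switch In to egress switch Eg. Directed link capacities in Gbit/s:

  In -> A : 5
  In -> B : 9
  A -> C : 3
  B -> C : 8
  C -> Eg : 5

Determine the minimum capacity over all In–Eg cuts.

5

Augment In→A→C→Eg: bottleneck 3, flow now 3.
Augment In→B→C→Eg: bottleneck 2, flow now 5.
No augmenting path remains; maximum flow = 5.
By max-flow min-cut, the minimum cut capacity equals the max flow.
In the residual graph, reachable from In: {In, A, B, C}.
Min-cut edges: C→Eg (5); capacity 5 = 5.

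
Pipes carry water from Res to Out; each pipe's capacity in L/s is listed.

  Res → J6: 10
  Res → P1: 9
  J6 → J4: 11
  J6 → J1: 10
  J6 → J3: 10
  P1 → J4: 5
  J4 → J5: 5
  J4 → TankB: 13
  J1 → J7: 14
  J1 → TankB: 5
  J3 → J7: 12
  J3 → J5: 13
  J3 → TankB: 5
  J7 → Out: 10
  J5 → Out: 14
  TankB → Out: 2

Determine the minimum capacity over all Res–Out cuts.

Augment Res→J6→J4→J5→Out: bottleneck 5, flow now 5.
Augment Res→J6→J4→TankB→Out: bottleneck 2, flow now 7.
Augment Res→J6→J1→J7→Out: bottleneck 3, flow now 10.
Augment Res→P1→J4→J6→J1→J7→Out: bottleneck 5, flow now 15. (uses reverse residual edge)
No augmenting path remains; maximum flow = 15.
By max-flow min-cut, the minimum cut capacity equals the max flow.
In the residual graph, reachable from Res: {Res, P1}.
Min-cut edges: Res→J6 (10), P1→J4 (5); capacity 10 + 5 = 15.

15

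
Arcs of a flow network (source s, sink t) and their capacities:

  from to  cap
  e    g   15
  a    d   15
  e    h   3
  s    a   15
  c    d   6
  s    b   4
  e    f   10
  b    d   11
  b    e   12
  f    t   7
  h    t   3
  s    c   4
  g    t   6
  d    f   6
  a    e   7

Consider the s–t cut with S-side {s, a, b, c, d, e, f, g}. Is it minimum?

Yes — it is a minimum cut (capacity 16).

Given cut capacity: 3 + 7 + 6 = 16.
Augment s→a→d→f→t: bottleneck 6, flow now 6.
Augment s→a→e→f→t: bottleneck 1, flow now 7.
Augment s→a→e→g→t: bottleneck 6, flow now 13.
Augment s→b→e→h→t: bottleneck 3, flow now 16.
No augmenting path remains; maximum flow = 16.
Cut capacity 16 equals the max flow, so it is a minimum cut.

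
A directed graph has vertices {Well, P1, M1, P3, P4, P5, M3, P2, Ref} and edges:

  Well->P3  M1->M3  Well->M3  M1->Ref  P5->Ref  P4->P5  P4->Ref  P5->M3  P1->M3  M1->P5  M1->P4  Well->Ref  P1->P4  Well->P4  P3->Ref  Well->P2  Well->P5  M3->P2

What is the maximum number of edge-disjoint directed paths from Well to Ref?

4

Assign every edge capacity 1; by Menger, the answer equals the max flow.
Path Well→Ref (+1); total 1.
Path Well→P3→Ref (+1); total 2.
Path Well→P4→Ref (+1); total 3.
Path Well→P5→Ref (+1); total 4.
No residual Well→Ref path; max flow = 4.
Certifying cut of size 4: {Well→P3, Well→P4, Well→P5, Well→Ref}.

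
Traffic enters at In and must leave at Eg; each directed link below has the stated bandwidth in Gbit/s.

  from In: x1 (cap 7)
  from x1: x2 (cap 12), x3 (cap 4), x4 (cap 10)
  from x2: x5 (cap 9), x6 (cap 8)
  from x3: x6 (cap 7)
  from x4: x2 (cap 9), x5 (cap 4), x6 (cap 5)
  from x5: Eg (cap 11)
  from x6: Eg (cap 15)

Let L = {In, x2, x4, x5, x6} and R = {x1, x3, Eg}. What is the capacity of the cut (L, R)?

33

Edges leaving {In, x2, x4, x5, x6}: In→x1 (7), x5→Eg (11), x6→Eg (15).
Cut capacity = 7 + 11 + 15 = 33.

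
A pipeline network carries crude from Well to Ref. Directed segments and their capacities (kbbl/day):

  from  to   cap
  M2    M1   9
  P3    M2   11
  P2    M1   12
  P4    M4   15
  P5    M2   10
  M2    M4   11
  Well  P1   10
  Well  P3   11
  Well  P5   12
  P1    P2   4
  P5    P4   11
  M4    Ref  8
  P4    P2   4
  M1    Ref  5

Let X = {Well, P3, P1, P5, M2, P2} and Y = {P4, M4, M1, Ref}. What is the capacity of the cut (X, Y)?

Edges leaving {Well, P3, P1, P5, M2, P2}: P5→P4 (11), M2→M4 (11), M2→M1 (9), P2→M1 (12).
Cut capacity = 11 + 11 + 9 + 12 = 43.

43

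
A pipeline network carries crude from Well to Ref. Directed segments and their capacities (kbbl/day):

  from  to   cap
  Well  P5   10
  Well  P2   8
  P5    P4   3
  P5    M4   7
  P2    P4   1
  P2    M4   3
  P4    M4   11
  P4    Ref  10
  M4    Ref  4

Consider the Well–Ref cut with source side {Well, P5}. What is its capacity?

Edges leaving {Well, P5}: Well→P2 (8), P5→P4 (3), P5→M4 (7).
Cut capacity = 8 + 3 + 7 = 18.

18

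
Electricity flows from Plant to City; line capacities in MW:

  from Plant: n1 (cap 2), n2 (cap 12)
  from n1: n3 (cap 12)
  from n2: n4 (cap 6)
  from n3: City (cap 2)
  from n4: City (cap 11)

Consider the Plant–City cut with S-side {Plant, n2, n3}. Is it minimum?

No — its capacity is 10, but the minimum cut has capacity 8.

Given cut capacity: 2 + 6 + 2 = 10.
Augment Plant→n1→n3→City: bottleneck 2, flow now 2.
Augment Plant→n2→n4→City: bottleneck 6, flow now 8.
No augmenting path remains; maximum flow = 8.
In the residual graph, reachable from Plant: {Plant, n2}.
Min-cut edges: Plant→n1 (2), n2→n4 (6); capacity 2 + 6 = 8.
Cut capacity 10 exceeds the max flow 8, so it is not minimum.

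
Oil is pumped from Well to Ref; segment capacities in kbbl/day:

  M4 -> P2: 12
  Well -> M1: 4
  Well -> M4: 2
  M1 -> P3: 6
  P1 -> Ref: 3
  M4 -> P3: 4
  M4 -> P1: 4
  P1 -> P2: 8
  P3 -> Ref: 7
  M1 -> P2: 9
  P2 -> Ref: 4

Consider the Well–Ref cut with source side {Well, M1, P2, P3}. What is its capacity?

13

Edges leaving {Well, M1, P2, P3}: Well→M4 (2), P2→Ref (4), P3→Ref (7).
Cut capacity = 2 + 4 + 7 = 13.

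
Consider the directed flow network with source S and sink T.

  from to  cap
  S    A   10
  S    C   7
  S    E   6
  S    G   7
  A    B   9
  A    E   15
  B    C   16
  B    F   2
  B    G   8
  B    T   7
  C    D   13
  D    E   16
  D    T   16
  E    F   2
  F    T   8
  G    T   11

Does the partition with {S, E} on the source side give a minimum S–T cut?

Given cut capacity: 10 + 7 + 7 + 2 = 26.
Augment S→G→T: bottleneck 7, flow now 7.
Augment S→A→B→T: bottleneck 7, flow now 14.
Augment S→C→D→T: bottleneck 7, flow now 21.
Augment S→E→F→T: bottleneck 2, flow now 23.
Augment S→A→B→F→T: bottleneck 2, flow now 25.
No augmenting path remains; maximum flow = 25.
In the residual graph, reachable from S: {S, A, E}.
Min-cut edges: S→C (7), S→G (7), A→B (9), E→F (2); capacity 7 + 7 + 9 + 2 = 25.
Cut capacity 26 exceeds the max flow 25, so it is not minimum.

No — its capacity is 26, but the minimum cut has capacity 25.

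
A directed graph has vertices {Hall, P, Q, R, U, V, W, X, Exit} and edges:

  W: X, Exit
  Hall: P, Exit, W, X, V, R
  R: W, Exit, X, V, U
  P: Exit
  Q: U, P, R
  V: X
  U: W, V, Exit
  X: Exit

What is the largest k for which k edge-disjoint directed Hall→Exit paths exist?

Assign every edge capacity 1; by Menger, the answer equals the max flow.
Path Hall→Exit (+1); total 1.
Path Hall→P→Exit (+1); total 2.
Path Hall→R→Exit (+1); total 3.
Path Hall→W→Exit (+1); total 4.
Path Hall→X→Exit (+1); total 5.
No residual Hall→Exit path; max flow = 5.
Certifying cut of size 5: {Hall→Exit, Hall→P, Hall→R, Hall→W, X→Exit}.

5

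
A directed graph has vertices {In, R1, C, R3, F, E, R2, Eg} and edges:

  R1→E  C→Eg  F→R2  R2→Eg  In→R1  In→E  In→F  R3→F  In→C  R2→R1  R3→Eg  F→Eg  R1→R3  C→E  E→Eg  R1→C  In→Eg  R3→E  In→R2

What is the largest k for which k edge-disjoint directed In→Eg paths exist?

6

Assign every edge capacity 1; by Menger, the answer equals the max flow.
Path In→Eg (+1); total 1.
Path In→C→Eg (+1); total 2.
Path In→F→Eg (+1); total 3.
Path In→E→Eg (+1); total 4.
Path In→R2→Eg (+1); total 5.
Path In→R1→R3→Eg (+1); total 6.
No residual In→Eg path; max flow = 6.
Certifying cut of size 6: {In→C, In→E, In→Eg, In→F, In→R1, In→R2}.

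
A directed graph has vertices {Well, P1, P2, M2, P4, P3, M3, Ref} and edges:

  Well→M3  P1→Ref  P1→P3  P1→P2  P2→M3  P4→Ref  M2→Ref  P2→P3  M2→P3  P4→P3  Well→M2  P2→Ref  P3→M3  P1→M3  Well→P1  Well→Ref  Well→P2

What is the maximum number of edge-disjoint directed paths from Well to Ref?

Assign every edge capacity 1; by Menger, the answer equals the max flow.
Path Well→Ref (+1); total 1.
Path Well→P1→Ref (+1); total 2.
Path Well→P2→Ref (+1); total 3.
Path Well→M2→Ref (+1); total 4.
No residual Well→Ref path; max flow = 4.
Certifying cut of size 4: {Well→M2, Well→P1, Well→P2, Well→Ref}.

4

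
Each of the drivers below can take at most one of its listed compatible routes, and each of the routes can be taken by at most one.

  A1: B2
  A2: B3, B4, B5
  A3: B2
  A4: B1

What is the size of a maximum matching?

Unit-capacity flow: source→left, listed edges, right→sink; max matching = max flow.
Augmenting path A1→B2 (+1); matched 1.
Augmenting path A2→B3 (+1); matched 2.
Augmenting path A4→B1 (+1); matched 3.
No augmenting path remains; maximum matching = 3.
König certificate: {A2, A4, B2} is a vertex cover of size 3 (every listed pair touches it), so no matching can be larger.

3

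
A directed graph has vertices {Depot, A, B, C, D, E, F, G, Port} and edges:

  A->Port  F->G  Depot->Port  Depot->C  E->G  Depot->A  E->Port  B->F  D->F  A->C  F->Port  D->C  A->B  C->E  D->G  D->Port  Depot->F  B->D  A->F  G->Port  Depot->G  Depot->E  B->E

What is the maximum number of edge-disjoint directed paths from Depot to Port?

Assign every edge capacity 1; by Menger, the answer equals the max flow.
Path Depot→Port (+1); total 1.
Path Depot→A→Port (+1); total 2.
Path Depot→E→Port (+1); total 3.
Path Depot→F→Port (+1); total 4.
Path Depot→G→Port (+1); total 5.
No residual Depot→Port path; max flow = 5.
Certifying cut of size 5: {Depot→A, Depot→F, Depot→Port, E→Port, G→Port}.

5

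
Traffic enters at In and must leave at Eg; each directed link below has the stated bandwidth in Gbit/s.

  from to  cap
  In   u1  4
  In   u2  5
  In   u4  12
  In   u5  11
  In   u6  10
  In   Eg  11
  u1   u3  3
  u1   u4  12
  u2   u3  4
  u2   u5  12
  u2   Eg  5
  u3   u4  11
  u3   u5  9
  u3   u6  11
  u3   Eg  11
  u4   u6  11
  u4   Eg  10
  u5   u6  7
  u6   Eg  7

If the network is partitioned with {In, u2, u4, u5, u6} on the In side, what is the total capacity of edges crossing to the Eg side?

41

Edges leaving {In, u2, u4, u5, u6}: In→u1 (4), In→Eg (11), u2→u3 (4), u2→Eg (5), u4→Eg (10), u6→Eg (7).
Cut capacity = 4 + 11 + 4 + 5 + 10 + 7 = 41.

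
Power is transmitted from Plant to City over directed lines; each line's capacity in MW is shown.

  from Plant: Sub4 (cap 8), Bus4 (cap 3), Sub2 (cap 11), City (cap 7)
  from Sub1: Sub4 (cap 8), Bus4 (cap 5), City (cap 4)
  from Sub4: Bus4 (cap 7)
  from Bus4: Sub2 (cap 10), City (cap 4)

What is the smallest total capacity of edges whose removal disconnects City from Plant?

11

Augment Plant→City: bottleneck 7, flow now 7.
Augment Plant→Bus4→City: bottleneck 3, flow now 10.
Augment Plant→Sub4→Bus4→City: bottleneck 1, flow now 11.
No augmenting path remains; maximum flow = 11.
By max-flow min-cut, the minimum cut capacity equals the max flow.
In the residual graph, reachable from Plant: {Plant, Sub4, Bus4, Sub2}.
Min-cut edges: Plant→City (7), Bus4→City (4); capacity 7 + 4 = 11.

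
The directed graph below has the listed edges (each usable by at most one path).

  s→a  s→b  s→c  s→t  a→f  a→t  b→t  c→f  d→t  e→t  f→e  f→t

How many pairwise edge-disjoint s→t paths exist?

Assign every edge capacity 1; by Menger, the answer equals the max flow.
Path s→t (+1); total 1.
Path s→a→t (+1); total 2.
Path s→b→t (+1); total 3.
Path s→c→f→t (+1); total 4.
No residual s→t path; max flow = 4.
Certifying cut of size 4: {s→a, s→b, s→c, s→t}.

4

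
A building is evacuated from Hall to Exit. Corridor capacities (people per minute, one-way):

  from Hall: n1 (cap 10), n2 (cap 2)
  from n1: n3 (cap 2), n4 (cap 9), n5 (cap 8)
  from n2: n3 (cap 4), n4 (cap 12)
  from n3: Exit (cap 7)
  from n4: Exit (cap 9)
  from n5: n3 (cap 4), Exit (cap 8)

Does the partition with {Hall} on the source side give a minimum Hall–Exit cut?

Yes — it is a minimum cut (capacity 12).

Given cut capacity: 10 + 2 = 12.
Augment Hall→n1→n3→Exit: bottleneck 2, flow now 2.
Augment Hall→n1→n4→Exit: bottleneck 8, flow now 10.
Augment Hall→n2→n3→Exit: bottleneck 2, flow now 12.
No augmenting path remains; maximum flow = 12.
Cut capacity 12 equals the max flow, so it is a minimum cut.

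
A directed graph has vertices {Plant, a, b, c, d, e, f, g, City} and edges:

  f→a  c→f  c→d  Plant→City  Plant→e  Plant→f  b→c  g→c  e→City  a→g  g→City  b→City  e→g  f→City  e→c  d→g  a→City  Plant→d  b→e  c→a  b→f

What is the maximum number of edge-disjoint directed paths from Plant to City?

4

Assign every edge capacity 1; by Menger, the answer equals the max flow.
Path Plant→City (+1); total 1.
Path Plant→e→City (+1); total 2.
Path Plant→f→City (+1); total 3.
Path Plant→d→g→City (+1); total 4.
No residual Plant→City path; max flow = 4.
Certifying cut of size 4: {Plant→City, Plant→d, Plant→e, Plant→f}.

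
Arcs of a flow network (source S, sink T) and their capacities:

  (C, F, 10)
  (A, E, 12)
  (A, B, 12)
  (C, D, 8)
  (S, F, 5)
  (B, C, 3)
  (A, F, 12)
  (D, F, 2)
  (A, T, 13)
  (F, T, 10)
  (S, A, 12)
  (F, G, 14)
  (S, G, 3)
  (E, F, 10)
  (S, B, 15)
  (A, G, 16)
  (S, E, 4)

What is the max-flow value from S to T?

22

Augment S→A→T: bottleneck 12, flow now 12.
Augment S→F→T: bottleneck 5, flow now 17.
Augment S→E→F→T: bottleneck 4, flow now 21.
Augment S→B→C→F→T: bottleneck 1, flow now 22.
No augmenting path remains; maximum flow = 22.
In the residual graph, reachable from S: {S, B, C, D, E, F, G}.
Min-cut edges: S→A (12), F→T (10); capacity 12 + 10 = 22.
This cut is saturated, so no flow can exceed 22.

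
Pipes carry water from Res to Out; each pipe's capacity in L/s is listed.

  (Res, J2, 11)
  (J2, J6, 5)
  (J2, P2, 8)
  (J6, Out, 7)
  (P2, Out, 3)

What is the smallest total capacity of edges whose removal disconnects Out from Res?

Augment Res→J2→J6→Out: bottleneck 5, flow now 5.
Augment Res→J2→P2→Out: bottleneck 3, flow now 8.
No augmenting path remains; maximum flow = 8.
By max-flow min-cut, the minimum cut capacity equals the max flow.
In the residual graph, reachable from Res: {Res, J2, P2}.
Min-cut edges: J2→J6 (5), P2→Out (3); capacity 5 + 3 = 8.

8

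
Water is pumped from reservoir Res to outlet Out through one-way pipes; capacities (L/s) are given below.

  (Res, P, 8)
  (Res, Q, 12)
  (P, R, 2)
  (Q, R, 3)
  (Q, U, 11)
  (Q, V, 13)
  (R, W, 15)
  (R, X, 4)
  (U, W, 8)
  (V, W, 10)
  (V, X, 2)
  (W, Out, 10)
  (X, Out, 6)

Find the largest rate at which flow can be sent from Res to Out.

14

Augment Res→P→R→W→Out: bottleneck 2, flow now 2.
Augment Res→Q→R→W→Out: bottleneck 3, flow now 5.
Augment Res→Q→U→W→Out: bottleneck 5, flow now 10.
Augment Res→Q→V→X→Out: bottleneck 2, flow now 12.
Augment Res→Q→U→W→R→X→Out: bottleneck 2, flow now 14. (uses reverse residual edge)
No augmenting path remains; maximum flow = 14.
In the residual graph, reachable from Res: {Res, P}.
Min-cut edges: Res→Q (12), P→R (2); capacity 12 + 2 = 14.
This cut is saturated, so no flow can exceed 14.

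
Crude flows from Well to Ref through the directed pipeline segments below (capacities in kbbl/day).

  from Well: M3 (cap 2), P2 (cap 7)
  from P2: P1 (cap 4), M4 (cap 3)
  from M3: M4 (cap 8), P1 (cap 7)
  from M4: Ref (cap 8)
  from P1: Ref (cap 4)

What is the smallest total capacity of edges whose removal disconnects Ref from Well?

Augment Well→P2→M4→Ref: bottleneck 3, flow now 3.
Augment Well→P2→P1→Ref: bottleneck 4, flow now 7.
Augment Well→M3→M4→Ref: bottleneck 2, flow now 9.
No augmenting path remains; maximum flow = 9.
By max-flow min-cut, the minimum cut capacity equals the max flow.
In the residual graph, reachable from Well: {Well}.
Min-cut edges: Well→P2 (7), Well→M3 (2); capacity 7 + 2 = 9.

9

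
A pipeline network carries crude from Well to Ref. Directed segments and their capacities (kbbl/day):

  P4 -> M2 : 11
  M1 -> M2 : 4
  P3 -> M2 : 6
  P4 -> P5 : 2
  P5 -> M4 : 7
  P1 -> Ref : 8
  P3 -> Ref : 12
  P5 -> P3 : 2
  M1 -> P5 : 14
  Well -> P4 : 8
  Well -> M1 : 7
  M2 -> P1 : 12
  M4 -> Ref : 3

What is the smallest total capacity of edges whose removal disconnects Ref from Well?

Augment Well→M1→P5→P3→Ref: bottleneck 2, flow now 2.
Augment Well→M1→P5→M4→Ref: bottleneck 3, flow now 5.
Augment Well→M1→M2→P1→Ref: bottleneck 2, flow now 7.
Augment Well→P4→M2→P1→Ref: bottleneck 6, flow now 13.
No augmenting path remains; maximum flow = 13.
By max-flow min-cut, the minimum cut capacity equals the max flow.
In the residual graph, reachable from Well: {Well, M1, P4, P5, M2, P1, M4}.
Min-cut edges: P5→P3 (2), P1→Ref (8), M4→Ref (3); capacity 2 + 8 + 3 = 13.

13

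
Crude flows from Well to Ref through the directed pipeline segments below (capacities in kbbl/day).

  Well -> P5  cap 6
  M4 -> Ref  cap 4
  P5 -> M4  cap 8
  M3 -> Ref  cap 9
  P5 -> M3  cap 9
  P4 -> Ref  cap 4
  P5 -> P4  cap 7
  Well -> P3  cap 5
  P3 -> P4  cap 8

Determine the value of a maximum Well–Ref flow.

10

Augment Well→P3→P4→Ref: bottleneck 4, flow now 4.
Augment Well→P5→M4→Ref: bottleneck 4, flow now 8.
Augment Well→P5→M3→Ref: bottleneck 2, flow now 10.
No augmenting path remains; maximum flow = 10.
In the residual graph, reachable from Well: {Well, P3, P4}.
Min-cut edges: Well→P5 (6), P4→Ref (4); capacity 6 + 4 = 10.
This cut is saturated, so no flow can exceed 10.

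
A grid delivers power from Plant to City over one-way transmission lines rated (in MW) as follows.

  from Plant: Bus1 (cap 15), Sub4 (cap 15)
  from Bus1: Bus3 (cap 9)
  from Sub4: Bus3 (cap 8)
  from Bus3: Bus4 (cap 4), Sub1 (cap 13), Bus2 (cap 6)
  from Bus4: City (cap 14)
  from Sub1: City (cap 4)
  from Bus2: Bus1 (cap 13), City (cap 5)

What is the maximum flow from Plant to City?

Augment Plant→Bus1→Bus3→Bus4→City: bottleneck 4, flow now 4.
Augment Plant→Bus1→Bus3→Sub1→City: bottleneck 4, flow now 8.
Augment Plant→Bus1→Bus3→Bus2→City: bottleneck 1, flow now 9.
Augment Plant→Sub4→Bus3→Bus2→City: bottleneck 4, flow now 13.
No augmenting path remains; maximum flow = 13.
In the residual graph, reachable from Plant: {Plant, Bus1, Sub4, Bus3, Sub1, Bus2}.
Min-cut edges: Bus3→Bus4 (4), Sub1→City (4), Bus2→City (5); capacity 4 + 4 + 5 = 13.
This cut is saturated, so no flow can exceed 13.

13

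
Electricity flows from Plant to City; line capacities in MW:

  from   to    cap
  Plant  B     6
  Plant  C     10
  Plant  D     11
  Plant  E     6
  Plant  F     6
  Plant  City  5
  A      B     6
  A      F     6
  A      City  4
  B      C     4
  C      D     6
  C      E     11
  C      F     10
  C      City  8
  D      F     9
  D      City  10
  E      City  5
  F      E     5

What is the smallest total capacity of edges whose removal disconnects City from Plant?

28

Augment Plant→City: bottleneck 5, flow now 5.
Augment Plant→C→City: bottleneck 8, flow now 13.
Augment Plant→D→City: bottleneck 10, flow now 23.
Augment Plant→E→City: bottleneck 5, flow now 28.
No augmenting path remains; maximum flow = 28.
By max-flow min-cut, the minimum cut capacity equals the max flow.
In the residual graph, reachable from Plant: {Plant, B, C, D, E, F}.
Min-cut edges: Plant→City (5), C→City (8), D→City (10), E→City (5); capacity 5 + 8 + 10 + 5 = 28.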